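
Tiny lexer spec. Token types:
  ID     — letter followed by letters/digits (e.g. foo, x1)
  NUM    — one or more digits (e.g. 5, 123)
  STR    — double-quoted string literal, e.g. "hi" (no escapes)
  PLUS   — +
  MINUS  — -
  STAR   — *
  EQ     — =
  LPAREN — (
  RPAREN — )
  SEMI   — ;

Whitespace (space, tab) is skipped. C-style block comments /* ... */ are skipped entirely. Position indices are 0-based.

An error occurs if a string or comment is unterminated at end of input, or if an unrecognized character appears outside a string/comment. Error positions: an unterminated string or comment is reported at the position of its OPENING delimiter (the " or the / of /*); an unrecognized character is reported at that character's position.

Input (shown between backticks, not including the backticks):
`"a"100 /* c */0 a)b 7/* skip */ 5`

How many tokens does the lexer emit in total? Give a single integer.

Answer: 8

Derivation:
pos=0: enter STRING mode
pos=0: emit STR "a" (now at pos=3)
pos=3: emit NUM '100' (now at pos=6)
pos=7: enter COMMENT mode (saw '/*')
exit COMMENT mode (now at pos=14)
pos=14: emit NUM '0' (now at pos=15)
pos=16: emit ID 'a' (now at pos=17)
pos=17: emit RPAREN ')'
pos=18: emit ID 'b' (now at pos=19)
pos=20: emit NUM '7' (now at pos=21)
pos=21: enter COMMENT mode (saw '/*')
exit COMMENT mode (now at pos=31)
pos=32: emit NUM '5' (now at pos=33)
DONE. 8 tokens: [STR, NUM, NUM, ID, RPAREN, ID, NUM, NUM]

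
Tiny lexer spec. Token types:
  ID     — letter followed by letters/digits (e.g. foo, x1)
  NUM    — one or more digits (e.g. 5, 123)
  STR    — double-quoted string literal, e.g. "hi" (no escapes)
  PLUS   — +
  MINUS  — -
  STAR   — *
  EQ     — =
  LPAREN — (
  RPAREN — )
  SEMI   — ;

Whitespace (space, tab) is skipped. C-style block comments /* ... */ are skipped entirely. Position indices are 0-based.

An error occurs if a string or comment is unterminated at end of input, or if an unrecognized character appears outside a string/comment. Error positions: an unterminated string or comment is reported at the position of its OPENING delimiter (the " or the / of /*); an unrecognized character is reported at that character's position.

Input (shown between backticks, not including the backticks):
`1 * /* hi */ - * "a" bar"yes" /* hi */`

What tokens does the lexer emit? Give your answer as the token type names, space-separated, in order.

pos=0: emit NUM '1' (now at pos=1)
pos=2: emit STAR '*'
pos=4: enter COMMENT mode (saw '/*')
exit COMMENT mode (now at pos=12)
pos=13: emit MINUS '-'
pos=15: emit STAR '*'
pos=17: enter STRING mode
pos=17: emit STR "a" (now at pos=20)
pos=21: emit ID 'bar' (now at pos=24)
pos=24: enter STRING mode
pos=24: emit STR "yes" (now at pos=29)
pos=30: enter COMMENT mode (saw '/*')
exit COMMENT mode (now at pos=38)
DONE. 7 tokens: [NUM, STAR, MINUS, STAR, STR, ID, STR]

Answer: NUM STAR MINUS STAR STR ID STR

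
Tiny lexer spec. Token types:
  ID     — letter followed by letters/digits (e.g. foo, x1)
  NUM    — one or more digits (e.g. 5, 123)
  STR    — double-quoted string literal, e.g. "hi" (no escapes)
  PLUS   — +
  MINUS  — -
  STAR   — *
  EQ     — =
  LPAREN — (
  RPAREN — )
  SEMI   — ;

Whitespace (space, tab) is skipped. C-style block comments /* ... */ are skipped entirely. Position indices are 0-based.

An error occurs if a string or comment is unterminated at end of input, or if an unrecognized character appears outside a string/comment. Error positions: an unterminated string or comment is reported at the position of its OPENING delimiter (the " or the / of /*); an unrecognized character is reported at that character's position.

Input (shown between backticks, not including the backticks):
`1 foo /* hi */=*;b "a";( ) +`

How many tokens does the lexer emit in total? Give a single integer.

pos=0: emit NUM '1' (now at pos=1)
pos=2: emit ID 'foo' (now at pos=5)
pos=6: enter COMMENT mode (saw '/*')
exit COMMENT mode (now at pos=14)
pos=14: emit EQ '='
pos=15: emit STAR '*'
pos=16: emit SEMI ';'
pos=17: emit ID 'b' (now at pos=18)
pos=19: enter STRING mode
pos=19: emit STR "a" (now at pos=22)
pos=22: emit SEMI ';'
pos=23: emit LPAREN '('
pos=25: emit RPAREN ')'
pos=27: emit PLUS '+'
DONE. 11 tokens: [NUM, ID, EQ, STAR, SEMI, ID, STR, SEMI, LPAREN, RPAREN, PLUS]

Answer: 11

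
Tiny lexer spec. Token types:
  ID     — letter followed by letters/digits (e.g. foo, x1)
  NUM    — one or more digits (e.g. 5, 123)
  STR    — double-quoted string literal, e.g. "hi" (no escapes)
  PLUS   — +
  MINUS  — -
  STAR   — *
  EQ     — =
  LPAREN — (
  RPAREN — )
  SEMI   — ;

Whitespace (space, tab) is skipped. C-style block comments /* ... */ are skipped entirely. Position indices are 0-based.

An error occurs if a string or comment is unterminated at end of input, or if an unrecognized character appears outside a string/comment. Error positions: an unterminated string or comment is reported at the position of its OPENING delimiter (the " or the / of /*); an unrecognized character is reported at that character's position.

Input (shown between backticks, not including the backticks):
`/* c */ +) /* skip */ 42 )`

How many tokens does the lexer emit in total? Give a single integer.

pos=0: enter COMMENT mode (saw '/*')
exit COMMENT mode (now at pos=7)
pos=8: emit PLUS '+'
pos=9: emit RPAREN ')'
pos=11: enter COMMENT mode (saw '/*')
exit COMMENT mode (now at pos=21)
pos=22: emit NUM '42' (now at pos=24)
pos=25: emit RPAREN ')'
DONE. 4 tokens: [PLUS, RPAREN, NUM, RPAREN]

Answer: 4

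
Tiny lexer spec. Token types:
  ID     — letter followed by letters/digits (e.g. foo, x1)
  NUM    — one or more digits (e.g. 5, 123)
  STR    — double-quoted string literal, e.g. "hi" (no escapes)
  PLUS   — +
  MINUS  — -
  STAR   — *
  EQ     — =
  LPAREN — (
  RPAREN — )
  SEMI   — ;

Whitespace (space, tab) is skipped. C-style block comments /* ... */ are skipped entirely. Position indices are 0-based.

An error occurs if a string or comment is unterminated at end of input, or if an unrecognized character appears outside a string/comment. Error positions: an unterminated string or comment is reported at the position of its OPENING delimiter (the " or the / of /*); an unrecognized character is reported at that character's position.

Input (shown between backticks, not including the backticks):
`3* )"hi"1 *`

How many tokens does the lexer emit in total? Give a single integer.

pos=0: emit NUM '3' (now at pos=1)
pos=1: emit STAR '*'
pos=3: emit RPAREN ')'
pos=4: enter STRING mode
pos=4: emit STR "hi" (now at pos=8)
pos=8: emit NUM '1' (now at pos=9)
pos=10: emit STAR '*'
DONE. 6 tokens: [NUM, STAR, RPAREN, STR, NUM, STAR]

Answer: 6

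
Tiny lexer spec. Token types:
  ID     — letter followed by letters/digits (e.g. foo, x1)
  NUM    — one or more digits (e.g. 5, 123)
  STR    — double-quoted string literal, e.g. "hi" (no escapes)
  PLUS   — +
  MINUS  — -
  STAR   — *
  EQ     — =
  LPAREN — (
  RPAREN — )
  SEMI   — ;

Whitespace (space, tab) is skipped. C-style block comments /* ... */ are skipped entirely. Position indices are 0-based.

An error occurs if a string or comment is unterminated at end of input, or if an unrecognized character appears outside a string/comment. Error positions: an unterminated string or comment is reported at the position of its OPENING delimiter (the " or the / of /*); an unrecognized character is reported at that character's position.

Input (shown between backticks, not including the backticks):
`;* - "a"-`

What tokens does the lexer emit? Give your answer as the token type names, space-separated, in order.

Answer: SEMI STAR MINUS STR MINUS

Derivation:
pos=0: emit SEMI ';'
pos=1: emit STAR '*'
pos=3: emit MINUS '-'
pos=5: enter STRING mode
pos=5: emit STR "a" (now at pos=8)
pos=8: emit MINUS '-'
DONE. 5 tokens: [SEMI, STAR, MINUS, STR, MINUS]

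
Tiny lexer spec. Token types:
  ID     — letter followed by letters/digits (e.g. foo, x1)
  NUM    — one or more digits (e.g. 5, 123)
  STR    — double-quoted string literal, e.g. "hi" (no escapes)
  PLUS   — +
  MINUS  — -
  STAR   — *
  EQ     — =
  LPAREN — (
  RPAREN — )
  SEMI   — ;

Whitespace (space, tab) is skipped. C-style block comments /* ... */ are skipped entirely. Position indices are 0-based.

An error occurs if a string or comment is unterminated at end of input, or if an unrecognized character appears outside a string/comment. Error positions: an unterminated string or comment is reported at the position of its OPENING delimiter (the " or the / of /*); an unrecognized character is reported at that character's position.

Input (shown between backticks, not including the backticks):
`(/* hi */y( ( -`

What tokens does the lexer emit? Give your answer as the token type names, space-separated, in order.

Answer: LPAREN ID LPAREN LPAREN MINUS

Derivation:
pos=0: emit LPAREN '('
pos=1: enter COMMENT mode (saw '/*')
exit COMMENT mode (now at pos=9)
pos=9: emit ID 'y' (now at pos=10)
pos=10: emit LPAREN '('
pos=12: emit LPAREN '('
pos=14: emit MINUS '-'
DONE. 5 tokens: [LPAREN, ID, LPAREN, LPAREN, MINUS]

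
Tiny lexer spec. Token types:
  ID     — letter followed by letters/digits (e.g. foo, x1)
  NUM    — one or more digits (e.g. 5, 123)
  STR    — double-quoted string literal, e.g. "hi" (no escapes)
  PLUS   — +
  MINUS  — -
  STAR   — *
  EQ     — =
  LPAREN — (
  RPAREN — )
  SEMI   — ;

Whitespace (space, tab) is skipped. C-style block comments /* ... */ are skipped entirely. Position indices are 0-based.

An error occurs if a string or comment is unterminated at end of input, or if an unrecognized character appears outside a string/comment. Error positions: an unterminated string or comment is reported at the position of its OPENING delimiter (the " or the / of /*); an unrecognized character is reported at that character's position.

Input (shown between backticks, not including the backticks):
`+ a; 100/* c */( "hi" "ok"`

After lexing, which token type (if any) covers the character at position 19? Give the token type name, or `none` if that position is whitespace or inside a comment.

Answer: STR

Derivation:
pos=0: emit PLUS '+'
pos=2: emit ID 'a' (now at pos=3)
pos=3: emit SEMI ';'
pos=5: emit NUM '100' (now at pos=8)
pos=8: enter COMMENT mode (saw '/*')
exit COMMENT mode (now at pos=15)
pos=15: emit LPAREN '('
pos=17: enter STRING mode
pos=17: emit STR "hi" (now at pos=21)
pos=22: enter STRING mode
pos=22: emit STR "ok" (now at pos=26)
DONE. 7 tokens: [PLUS, ID, SEMI, NUM, LPAREN, STR, STR]
Position 19: char is 'i' -> STR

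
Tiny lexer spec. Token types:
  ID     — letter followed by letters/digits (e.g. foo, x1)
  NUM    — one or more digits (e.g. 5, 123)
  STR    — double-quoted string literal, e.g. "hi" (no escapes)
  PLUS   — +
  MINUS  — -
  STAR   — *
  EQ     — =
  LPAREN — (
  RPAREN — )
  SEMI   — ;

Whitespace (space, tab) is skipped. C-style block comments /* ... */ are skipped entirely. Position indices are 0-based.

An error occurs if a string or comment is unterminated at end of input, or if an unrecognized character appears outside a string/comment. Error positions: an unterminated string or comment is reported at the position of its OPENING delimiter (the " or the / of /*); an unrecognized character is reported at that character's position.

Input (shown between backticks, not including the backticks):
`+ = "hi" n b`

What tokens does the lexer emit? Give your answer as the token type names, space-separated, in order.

Answer: PLUS EQ STR ID ID

Derivation:
pos=0: emit PLUS '+'
pos=2: emit EQ '='
pos=4: enter STRING mode
pos=4: emit STR "hi" (now at pos=8)
pos=9: emit ID 'n' (now at pos=10)
pos=11: emit ID 'b' (now at pos=12)
DONE. 5 tokens: [PLUS, EQ, STR, ID, ID]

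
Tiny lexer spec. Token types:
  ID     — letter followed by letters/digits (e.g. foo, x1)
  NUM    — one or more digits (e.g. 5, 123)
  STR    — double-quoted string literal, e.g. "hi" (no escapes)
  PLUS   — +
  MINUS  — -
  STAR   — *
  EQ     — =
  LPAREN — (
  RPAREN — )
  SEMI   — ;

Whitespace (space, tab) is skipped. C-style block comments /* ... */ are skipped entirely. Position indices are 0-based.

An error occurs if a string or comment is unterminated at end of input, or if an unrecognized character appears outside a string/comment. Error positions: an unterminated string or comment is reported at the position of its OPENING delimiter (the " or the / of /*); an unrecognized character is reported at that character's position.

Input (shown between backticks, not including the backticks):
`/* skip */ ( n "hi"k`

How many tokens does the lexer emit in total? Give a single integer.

pos=0: enter COMMENT mode (saw '/*')
exit COMMENT mode (now at pos=10)
pos=11: emit LPAREN '('
pos=13: emit ID 'n' (now at pos=14)
pos=15: enter STRING mode
pos=15: emit STR "hi" (now at pos=19)
pos=19: emit ID 'k' (now at pos=20)
DONE. 4 tokens: [LPAREN, ID, STR, ID]

Answer: 4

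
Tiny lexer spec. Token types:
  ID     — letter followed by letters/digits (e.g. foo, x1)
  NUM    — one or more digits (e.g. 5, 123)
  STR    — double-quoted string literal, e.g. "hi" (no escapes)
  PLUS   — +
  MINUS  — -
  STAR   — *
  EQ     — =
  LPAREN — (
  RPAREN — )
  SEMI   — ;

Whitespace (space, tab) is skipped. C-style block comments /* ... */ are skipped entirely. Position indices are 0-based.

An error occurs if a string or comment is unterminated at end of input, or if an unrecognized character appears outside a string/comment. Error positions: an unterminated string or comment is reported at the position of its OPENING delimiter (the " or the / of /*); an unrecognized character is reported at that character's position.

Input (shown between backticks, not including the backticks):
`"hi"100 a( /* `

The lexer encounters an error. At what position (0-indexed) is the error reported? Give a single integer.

pos=0: enter STRING mode
pos=0: emit STR "hi" (now at pos=4)
pos=4: emit NUM '100' (now at pos=7)
pos=8: emit ID 'a' (now at pos=9)
pos=9: emit LPAREN '('
pos=11: enter COMMENT mode (saw '/*')
pos=11: ERROR — unterminated comment (reached EOF)

Answer: 11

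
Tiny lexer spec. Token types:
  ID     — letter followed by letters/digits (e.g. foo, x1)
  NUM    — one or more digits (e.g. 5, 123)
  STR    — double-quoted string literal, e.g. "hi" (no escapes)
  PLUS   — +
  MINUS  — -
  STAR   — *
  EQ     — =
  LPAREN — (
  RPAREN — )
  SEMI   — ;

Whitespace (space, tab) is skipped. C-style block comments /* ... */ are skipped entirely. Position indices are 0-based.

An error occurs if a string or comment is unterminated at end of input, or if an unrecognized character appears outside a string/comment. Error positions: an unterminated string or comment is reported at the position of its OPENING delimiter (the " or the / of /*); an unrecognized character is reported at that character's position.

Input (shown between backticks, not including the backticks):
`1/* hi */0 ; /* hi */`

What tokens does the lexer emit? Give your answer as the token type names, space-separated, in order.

Answer: NUM NUM SEMI

Derivation:
pos=0: emit NUM '1' (now at pos=1)
pos=1: enter COMMENT mode (saw '/*')
exit COMMENT mode (now at pos=9)
pos=9: emit NUM '0' (now at pos=10)
pos=11: emit SEMI ';'
pos=13: enter COMMENT mode (saw '/*')
exit COMMENT mode (now at pos=21)
DONE. 3 tokens: [NUM, NUM, SEMI]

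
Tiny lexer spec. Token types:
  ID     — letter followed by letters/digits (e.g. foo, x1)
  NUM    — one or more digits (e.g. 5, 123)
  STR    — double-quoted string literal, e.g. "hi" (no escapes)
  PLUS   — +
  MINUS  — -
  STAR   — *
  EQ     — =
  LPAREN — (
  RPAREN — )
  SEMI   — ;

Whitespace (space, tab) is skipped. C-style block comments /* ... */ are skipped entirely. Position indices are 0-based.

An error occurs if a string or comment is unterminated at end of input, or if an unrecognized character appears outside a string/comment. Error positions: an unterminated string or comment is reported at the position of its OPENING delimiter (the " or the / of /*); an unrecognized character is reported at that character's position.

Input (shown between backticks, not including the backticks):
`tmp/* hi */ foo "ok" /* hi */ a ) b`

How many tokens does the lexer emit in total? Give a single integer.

pos=0: emit ID 'tmp' (now at pos=3)
pos=3: enter COMMENT mode (saw '/*')
exit COMMENT mode (now at pos=11)
pos=12: emit ID 'foo' (now at pos=15)
pos=16: enter STRING mode
pos=16: emit STR "ok" (now at pos=20)
pos=21: enter COMMENT mode (saw '/*')
exit COMMENT mode (now at pos=29)
pos=30: emit ID 'a' (now at pos=31)
pos=32: emit RPAREN ')'
pos=34: emit ID 'b' (now at pos=35)
DONE. 6 tokens: [ID, ID, STR, ID, RPAREN, ID]

Answer: 6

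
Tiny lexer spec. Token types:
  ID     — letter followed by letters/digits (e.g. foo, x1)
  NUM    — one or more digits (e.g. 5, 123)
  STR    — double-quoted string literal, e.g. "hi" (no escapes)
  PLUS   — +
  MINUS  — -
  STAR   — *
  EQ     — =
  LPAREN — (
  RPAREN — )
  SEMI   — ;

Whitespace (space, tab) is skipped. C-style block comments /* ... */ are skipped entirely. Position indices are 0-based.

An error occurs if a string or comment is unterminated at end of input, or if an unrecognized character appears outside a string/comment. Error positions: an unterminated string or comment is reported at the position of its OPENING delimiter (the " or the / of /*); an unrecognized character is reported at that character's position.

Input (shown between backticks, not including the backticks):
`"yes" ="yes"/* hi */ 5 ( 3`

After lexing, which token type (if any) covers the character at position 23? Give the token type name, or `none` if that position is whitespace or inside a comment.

pos=0: enter STRING mode
pos=0: emit STR "yes" (now at pos=5)
pos=6: emit EQ '='
pos=7: enter STRING mode
pos=7: emit STR "yes" (now at pos=12)
pos=12: enter COMMENT mode (saw '/*')
exit COMMENT mode (now at pos=20)
pos=21: emit NUM '5' (now at pos=22)
pos=23: emit LPAREN '('
pos=25: emit NUM '3' (now at pos=26)
DONE. 6 tokens: [STR, EQ, STR, NUM, LPAREN, NUM]
Position 23: char is '(' -> LPAREN

Answer: LPAREN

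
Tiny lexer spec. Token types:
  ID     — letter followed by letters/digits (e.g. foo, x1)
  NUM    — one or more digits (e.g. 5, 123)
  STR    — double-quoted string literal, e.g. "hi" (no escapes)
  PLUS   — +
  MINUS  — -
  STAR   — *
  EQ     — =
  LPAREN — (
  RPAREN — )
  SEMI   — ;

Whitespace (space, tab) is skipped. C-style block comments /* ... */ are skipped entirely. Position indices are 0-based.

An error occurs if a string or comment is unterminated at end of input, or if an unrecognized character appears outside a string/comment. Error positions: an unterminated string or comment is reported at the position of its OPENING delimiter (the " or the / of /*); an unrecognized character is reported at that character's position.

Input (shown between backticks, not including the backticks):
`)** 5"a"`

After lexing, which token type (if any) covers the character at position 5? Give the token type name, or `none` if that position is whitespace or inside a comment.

pos=0: emit RPAREN ')'
pos=1: emit STAR '*'
pos=2: emit STAR '*'
pos=4: emit NUM '5' (now at pos=5)
pos=5: enter STRING mode
pos=5: emit STR "a" (now at pos=8)
DONE. 5 tokens: [RPAREN, STAR, STAR, NUM, STR]
Position 5: char is '"' -> STR

Answer: STR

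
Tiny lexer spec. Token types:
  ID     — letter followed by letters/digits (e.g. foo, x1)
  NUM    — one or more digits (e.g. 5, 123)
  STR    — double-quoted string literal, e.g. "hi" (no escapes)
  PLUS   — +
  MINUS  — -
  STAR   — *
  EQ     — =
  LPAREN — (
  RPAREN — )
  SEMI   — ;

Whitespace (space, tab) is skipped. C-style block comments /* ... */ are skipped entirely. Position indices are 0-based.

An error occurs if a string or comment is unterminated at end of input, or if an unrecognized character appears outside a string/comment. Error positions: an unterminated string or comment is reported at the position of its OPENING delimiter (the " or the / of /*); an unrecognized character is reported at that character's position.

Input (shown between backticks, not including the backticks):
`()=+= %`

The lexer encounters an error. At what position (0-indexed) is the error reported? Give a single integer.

pos=0: emit LPAREN '('
pos=1: emit RPAREN ')'
pos=2: emit EQ '='
pos=3: emit PLUS '+'
pos=4: emit EQ '='
pos=6: ERROR — unrecognized char '%'

Answer: 6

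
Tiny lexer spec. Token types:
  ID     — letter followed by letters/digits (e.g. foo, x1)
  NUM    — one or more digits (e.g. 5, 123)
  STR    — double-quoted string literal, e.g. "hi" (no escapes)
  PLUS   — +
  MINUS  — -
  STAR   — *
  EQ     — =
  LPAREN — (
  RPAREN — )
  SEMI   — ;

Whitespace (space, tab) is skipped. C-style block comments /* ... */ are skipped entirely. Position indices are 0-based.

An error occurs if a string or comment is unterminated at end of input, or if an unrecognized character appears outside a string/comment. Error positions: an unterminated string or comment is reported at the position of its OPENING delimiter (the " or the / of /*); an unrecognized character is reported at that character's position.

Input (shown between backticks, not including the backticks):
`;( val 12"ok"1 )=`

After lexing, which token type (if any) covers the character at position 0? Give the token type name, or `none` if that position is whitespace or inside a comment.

pos=0: emit SEMI ';'
pos=1: emit LPAREN '('
pos=3: emit ID 'val' (now at pos=6)
pos=7: emit NUM '12' (now at pos=9)
pos=9: enter STRING mode
pos=9: emit STR "ok" (now at pos=13)
pos=13: emit NUM '1' (now at pos=14)
pos=15: emit RPAREN ')'
pos=16: emit EQ '='
DONE. 8 tokens: [SEMI, LPAREN, ID, NUM, STR, NUM, RPAREN, EQ]
Position 0: char is ';' -> SEMI

Answer: SEMI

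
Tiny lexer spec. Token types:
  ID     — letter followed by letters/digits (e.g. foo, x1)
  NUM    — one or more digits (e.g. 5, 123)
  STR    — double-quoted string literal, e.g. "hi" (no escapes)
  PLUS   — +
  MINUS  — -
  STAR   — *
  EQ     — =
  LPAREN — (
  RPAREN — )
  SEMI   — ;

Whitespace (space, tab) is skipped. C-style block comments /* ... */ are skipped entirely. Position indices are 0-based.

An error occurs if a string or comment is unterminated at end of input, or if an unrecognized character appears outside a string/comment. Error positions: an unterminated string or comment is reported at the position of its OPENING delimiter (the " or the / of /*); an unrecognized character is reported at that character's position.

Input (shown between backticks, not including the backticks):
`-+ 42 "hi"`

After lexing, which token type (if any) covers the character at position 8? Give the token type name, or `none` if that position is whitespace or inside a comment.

pos=0: emit MINUS '-'
pos=1: emit PLUS '+'
pos=3: emit NUM '42' (now at pos=5)
pos=6: enter STRING mode
pos=6: emit STR "hi" (now at pos=10)
DONE. 4 tokens: [MINUS, PLUS, NUM, STR]
Position 8: char is 'i' -> STR

Answer: STR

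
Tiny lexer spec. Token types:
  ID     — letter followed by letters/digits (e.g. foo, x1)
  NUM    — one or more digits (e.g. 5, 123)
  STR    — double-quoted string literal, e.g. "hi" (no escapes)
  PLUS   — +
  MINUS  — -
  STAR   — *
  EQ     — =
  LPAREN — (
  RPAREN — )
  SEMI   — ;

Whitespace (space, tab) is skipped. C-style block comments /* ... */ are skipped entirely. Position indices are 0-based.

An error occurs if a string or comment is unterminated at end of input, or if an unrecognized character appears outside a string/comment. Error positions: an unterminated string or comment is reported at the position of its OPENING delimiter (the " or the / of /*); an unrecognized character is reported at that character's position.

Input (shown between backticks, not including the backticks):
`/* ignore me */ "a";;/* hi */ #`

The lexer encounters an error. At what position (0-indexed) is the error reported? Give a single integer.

pos=0: enter COMMENT mode (saw '/*')
exit COMMENT mode (now at pos=15)
pos=16: enter STRING mode
pos=16: emit STR "a" (now at pos=19)
pos=19: emit SEMI ';'
pos=20: emit SEMI ';'
pos=21: enter COMMENT mode (saw '/*')
exit COMMENT mode (now at pos=29)
pos=30: ERROR — unrecognized char '#'

Answer: 30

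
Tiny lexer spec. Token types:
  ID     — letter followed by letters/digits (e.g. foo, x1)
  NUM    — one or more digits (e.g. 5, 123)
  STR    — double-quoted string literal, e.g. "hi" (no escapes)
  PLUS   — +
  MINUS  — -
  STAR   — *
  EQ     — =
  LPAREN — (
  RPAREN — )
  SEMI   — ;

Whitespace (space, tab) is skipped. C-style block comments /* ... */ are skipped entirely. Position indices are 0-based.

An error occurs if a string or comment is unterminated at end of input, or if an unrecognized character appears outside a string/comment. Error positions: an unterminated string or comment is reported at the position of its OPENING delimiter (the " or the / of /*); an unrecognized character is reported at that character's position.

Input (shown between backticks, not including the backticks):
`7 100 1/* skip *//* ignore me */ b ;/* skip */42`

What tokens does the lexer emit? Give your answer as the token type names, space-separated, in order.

Answer: NUM NUM NUM ID SEMI NUM

Derivation:
pos=0: emit NUM '7' (now at pos=1)
pos=2: emit NUM '100' (now at pos=5)
pos=6: emit NUM '1' (now at pos=7)
pos=7: enter COMMENT mode (saw '/*')
exit COMMENT mode (now at pos=17)
pos=17: enter COMMENT mode (saw '/*')
exit COMMENT mode (now at pos=32)
pos=33: emit ID 'b' (now at pos=34)
pos=35: emit SEMI ';'
pos=36: enter COMMENT mode (saw '/*')
exit COMMENT mode (now at pos=46)
pos=46: emit NUM '42' (now at pos=48)
DONE. 6 tokens: [NUM, NUM, NUM, ID, SEMI, NUM]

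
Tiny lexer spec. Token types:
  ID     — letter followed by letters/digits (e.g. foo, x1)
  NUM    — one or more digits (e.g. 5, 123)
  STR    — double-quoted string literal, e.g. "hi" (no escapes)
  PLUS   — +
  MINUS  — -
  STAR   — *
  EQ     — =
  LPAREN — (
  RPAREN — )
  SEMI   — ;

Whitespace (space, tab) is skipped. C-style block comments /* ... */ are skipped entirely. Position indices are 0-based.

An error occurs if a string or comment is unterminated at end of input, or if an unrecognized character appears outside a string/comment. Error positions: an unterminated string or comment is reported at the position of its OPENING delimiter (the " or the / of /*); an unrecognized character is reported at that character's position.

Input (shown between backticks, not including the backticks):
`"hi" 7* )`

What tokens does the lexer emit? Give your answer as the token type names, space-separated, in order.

pos=0: enter STRING mode
pos=0: emit STR "hi" (now at pos=4)
pos=5: emit NUM '7' (now at pos=6)
pos=6: emit STAR '*'
pos=8: emit RPAREN ')'
DONE. 4 tokens: [STR, NUM, STAR, RPAREN]

Answer: STR NUM STAR RPAREN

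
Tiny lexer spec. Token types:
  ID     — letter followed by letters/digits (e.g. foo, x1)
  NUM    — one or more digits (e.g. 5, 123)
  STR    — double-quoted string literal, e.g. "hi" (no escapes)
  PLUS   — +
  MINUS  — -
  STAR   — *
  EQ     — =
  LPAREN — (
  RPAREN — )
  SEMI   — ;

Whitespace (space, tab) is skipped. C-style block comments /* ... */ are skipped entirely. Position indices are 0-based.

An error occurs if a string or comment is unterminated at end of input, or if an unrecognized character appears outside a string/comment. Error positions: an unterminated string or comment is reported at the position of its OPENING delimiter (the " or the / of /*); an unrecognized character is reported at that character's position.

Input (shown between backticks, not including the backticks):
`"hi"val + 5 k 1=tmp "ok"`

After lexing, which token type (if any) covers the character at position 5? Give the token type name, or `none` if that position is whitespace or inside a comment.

pos=0: enter STRING mode
pos=0: emit STR "hi" (now at pos=4)
pos=4: emit ID 'val' (now at pos=7)
pos=8: emit PLUS '+'
pos=10: emit NUM '5' (now at pos=11)
pos=12: emit ID 'k' (now at pos=13)
pos=14: emit NUM '1' (now at pos=15)
pos=15: emit EQ '='
pos=16: emit ID 'tmp' (now at pos=19)
pos=20: enter STRING mode
pos=20: emit STR "ok" (now at pos=24)
DONE. 9 tokens: [STR, ID, PLUS, NUM, ID, NUM, EQ, ID, STR]
Position 5: char is 'a' -> ID

Answer: ID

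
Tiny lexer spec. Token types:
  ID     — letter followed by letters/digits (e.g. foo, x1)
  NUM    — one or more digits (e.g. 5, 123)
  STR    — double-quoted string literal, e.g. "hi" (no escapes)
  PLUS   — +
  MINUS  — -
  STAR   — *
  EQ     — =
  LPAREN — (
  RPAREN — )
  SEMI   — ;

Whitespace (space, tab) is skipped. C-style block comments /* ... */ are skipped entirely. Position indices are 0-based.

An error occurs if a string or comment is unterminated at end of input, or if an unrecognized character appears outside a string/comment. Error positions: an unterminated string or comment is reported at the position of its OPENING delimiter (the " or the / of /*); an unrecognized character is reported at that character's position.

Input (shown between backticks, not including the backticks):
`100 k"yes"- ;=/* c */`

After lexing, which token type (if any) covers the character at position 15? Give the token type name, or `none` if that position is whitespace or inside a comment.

pos=0: emit NUM '100' (now at pos=3)
pos=4: emit ID 'k' (now at pos=5)
pos=5: enter STRING mode
pos=5: emit STR "yes" (now at pos=10)
pos=10: emit MINUS '-'
pos=12: emit SEMI ';'
pos=13: emit EQ '='
pos=14: enter COMMENT mode (saw '/*')
exit COMMENT mode (now at pos=21)
DONE. 6 tokens: [NUM, ID, STR, MINUS, SEMI, EQ]
Position 15: char is '*' -> none

Answer: none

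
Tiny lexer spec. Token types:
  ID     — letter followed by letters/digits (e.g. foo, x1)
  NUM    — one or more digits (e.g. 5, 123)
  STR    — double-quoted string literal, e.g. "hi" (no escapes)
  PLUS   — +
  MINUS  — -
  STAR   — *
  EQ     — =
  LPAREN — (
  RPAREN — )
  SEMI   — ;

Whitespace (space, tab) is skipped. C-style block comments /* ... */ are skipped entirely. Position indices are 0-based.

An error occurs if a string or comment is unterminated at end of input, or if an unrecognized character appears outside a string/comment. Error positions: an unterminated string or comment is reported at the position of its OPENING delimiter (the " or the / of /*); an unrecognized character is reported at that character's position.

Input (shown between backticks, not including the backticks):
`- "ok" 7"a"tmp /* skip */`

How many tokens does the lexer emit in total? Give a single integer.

pos=0: emit MINUS '-'
pos=2: enter STRING mode
pos=2: emit STR "ok" (now at pos=6)
pos=7: emit NUM '7' (now at pos=8)
pos=8: enter STRING mode
pos=8: emit STR "a" (now at pos=11)
pos=11: emit ID 'tmp' (now at pos=14)
pos=15: enter COMMENT mode (saw '/*')
exit COMMENT mode (now at pos=25)
DONE. 5 tokens: [MINUS, STR, NUM, STR, ID]

Answer: 5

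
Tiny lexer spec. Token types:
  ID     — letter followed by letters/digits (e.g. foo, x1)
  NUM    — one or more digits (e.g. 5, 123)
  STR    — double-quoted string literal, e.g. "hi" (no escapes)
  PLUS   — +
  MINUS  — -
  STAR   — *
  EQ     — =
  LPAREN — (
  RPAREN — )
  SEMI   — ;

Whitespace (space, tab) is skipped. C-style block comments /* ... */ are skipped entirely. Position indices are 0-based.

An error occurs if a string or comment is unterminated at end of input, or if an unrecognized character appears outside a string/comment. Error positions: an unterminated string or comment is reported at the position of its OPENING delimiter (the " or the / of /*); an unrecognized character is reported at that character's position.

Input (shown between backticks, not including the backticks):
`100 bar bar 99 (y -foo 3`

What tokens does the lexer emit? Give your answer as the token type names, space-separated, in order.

pos=0: emit NUM '100' (now at pos=3)
pos=4: emit ID 'bar' (now at pos=7)
pos=8: emit ID 'bar' (now at pos=11)
pos=12: emit NUM '99' (now at pos=14)
pos=15: emit LPAREN '('
pos=16: emit ID 'y' (now at pos=17)
pos=18: emit MINUS '-'
pos=19: emit ID 'foo' (now at pos=22)
pos=23: emit NUM '3' (now at pos=24)
DONE. 9 tokens: [NUM, ID, ID, NUM, LPAREN, ID, MINUS, ID, NUM]

Answer: NUM ID ID NUM LPAREN ID MINUS ID NUM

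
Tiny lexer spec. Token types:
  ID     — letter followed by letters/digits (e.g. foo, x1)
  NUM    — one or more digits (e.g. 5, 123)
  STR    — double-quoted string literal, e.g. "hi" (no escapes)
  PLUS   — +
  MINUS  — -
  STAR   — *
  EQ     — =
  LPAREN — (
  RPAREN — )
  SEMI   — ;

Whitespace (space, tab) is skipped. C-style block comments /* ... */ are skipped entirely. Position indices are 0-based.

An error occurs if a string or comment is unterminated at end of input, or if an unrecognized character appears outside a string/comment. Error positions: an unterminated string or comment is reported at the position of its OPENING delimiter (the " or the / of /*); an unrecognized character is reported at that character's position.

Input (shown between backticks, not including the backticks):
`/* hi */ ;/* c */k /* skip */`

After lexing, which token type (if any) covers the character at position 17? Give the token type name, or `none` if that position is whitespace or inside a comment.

pos=0: enter COMMENT mode (saw '/*')
exit COMMENT mode (now at pos=8)
pos=9: emit SEMI ';'
pos=10: enter COMMENT mode (saw '/*')
exit COMMENT mode (now at pos=17)
pos=17: emit ID 'k' (now at pos=18)
pos=19: enter COMMENT mode (saw '/*')
exit COMMENT mode (now at pos=29)
DONE. 2 tokens: [SEMI, ID]
Position 17: char is 'k' -> ID

Answer: ID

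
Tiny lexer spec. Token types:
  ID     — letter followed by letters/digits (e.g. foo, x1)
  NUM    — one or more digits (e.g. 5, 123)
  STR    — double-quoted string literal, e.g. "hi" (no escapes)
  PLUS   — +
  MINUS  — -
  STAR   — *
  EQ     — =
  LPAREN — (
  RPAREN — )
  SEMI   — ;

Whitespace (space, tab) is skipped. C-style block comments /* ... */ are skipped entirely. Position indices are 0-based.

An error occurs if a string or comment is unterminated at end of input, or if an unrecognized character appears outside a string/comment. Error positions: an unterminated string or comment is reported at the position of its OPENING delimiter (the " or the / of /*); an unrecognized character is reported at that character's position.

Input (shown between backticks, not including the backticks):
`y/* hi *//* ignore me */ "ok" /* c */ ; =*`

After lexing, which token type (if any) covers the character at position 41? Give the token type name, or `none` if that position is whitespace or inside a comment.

Answer: STAR

Derivation:
pos=0: emit ID 'y' (now at pos=1)
pos=1: enter COMMENT mode (saw '/*')
exit COMMENT mode (now at pos=9)
pos=9: enter COMMENT mode (saw '/*')
exit COMMENT mode (now at pos=24)
pos=25: enter STRING mode
pos=25: emit STR "ok" (now at pos=29)
pos=30: enter COMMENT mode (saw '/*')
exit COMMENT mode (now at pos=37)
pos=38: emit SEMI ';'
pos=40: emit EQ '='
pos=41: emit STAR '*'
DONE. 5 tokens: [ID, STR, SEMI, EQ, STAR]
Position 41: char is '*' -> STAR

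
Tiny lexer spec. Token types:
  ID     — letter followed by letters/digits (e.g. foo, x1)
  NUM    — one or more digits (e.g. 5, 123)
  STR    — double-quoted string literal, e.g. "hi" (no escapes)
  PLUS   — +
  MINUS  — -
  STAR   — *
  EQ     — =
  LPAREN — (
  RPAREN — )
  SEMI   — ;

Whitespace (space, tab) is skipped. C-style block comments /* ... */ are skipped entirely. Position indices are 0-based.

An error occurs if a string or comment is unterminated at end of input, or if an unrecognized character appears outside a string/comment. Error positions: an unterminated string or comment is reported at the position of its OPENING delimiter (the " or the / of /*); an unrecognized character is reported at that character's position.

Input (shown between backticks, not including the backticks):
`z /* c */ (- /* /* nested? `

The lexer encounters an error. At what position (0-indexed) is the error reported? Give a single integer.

pos=0: emit ID 'z' (now at pos=1)
pos=2: enter COMMENT mode (saw '/*')
exit COMMENT mode (now at pos=9)
pos=10: emit LPAREN '('
pos=11: emit MINUS '-'
pos=13: enter COMMENT mode (saw '/*')
pos=13: ERROR — unterminated comment (reached EOF)

Answer: 13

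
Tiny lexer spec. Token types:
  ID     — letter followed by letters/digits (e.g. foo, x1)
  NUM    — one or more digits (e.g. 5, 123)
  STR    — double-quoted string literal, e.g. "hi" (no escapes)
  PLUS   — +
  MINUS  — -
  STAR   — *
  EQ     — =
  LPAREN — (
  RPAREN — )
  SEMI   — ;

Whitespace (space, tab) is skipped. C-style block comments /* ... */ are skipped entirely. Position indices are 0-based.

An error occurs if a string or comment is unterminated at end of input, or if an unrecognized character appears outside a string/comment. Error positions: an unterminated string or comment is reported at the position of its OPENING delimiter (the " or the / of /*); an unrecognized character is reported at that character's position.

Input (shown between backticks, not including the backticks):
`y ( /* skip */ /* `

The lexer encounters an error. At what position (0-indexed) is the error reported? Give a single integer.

pos=0: emit ID 'y' (now at pos=1)
pos=2: emit LPAREN '('
pos=4: enter COMMENT mode (saw '/*')
exit COMMENT mode (now at pos=14)
pos=15: enter COMMENT mode (saw '/*')
pos=15: ERROR — unterminated comment (reached EOF)

Answer: 15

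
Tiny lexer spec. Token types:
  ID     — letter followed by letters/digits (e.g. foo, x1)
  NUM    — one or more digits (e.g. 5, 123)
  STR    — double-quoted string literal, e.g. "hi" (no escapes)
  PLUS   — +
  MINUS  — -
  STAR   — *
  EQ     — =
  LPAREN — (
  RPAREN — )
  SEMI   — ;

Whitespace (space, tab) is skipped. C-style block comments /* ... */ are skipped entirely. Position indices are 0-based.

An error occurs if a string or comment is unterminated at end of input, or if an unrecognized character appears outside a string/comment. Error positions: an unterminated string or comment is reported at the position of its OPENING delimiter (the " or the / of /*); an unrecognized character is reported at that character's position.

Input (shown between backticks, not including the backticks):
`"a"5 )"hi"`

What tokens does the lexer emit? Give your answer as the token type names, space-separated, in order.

pos=0: enter STRING mode
pos=0: emit STR "a" (now at pos=3)
pos=3: emit NUM '5' (now at pos=4)
pos=5: emit RPAREN ')'
pos=6: enter STRING mode
pos=6: emit STR "hi" (now at pos=10)
DONE. 4 tokens: [STR, NUM, RPAREN, STR]

Answer: STR NUM RPAREN STR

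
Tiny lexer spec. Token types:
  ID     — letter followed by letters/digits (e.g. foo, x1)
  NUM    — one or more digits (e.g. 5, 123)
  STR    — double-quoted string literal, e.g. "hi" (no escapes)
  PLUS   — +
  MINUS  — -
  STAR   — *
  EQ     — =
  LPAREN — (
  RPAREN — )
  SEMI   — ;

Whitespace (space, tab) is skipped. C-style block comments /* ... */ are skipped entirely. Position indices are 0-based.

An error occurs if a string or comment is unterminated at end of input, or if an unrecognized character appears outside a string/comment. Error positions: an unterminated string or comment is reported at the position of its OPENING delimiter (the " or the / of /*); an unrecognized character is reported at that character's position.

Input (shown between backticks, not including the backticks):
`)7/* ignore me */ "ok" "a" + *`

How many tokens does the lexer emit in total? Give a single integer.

pos=0: emit RPAREN ')'
pos=1: emit NUM '7' (now at pos=2)
pos=2: enter COMMENT mode (saw '/*')
exit COMMENT mode (now at pos=17)
pos=18: enter STRING mode
pos=18: emit STR "ok" (now at pos=22)
pos=23: enter STRING mode
pos=23: emit STR "a" (now at pos=26)
pos=27: emit PLUS '+'
pos=29: emit STAR '*'
DONE. 6 tokens: [RPAREN, NUM, STR, STR, PLUS, STAR]

Answer: 6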